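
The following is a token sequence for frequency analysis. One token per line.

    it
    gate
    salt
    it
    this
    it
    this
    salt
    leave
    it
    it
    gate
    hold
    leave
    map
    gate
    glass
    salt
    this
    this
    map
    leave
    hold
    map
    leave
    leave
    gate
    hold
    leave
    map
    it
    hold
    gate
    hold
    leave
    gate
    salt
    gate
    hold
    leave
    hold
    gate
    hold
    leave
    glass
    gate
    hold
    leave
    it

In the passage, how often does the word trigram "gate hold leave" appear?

Scanning the 47 overlapping trigram windows for "gate hold leave":
  position 12–14: gate hold leave
  position 27–29: gate hold leave
  position 33–35: gate hold leave
  position 38–40: gate hold leave
  position 42–44: gate hold leave
  position 46–48: gate hold leave

6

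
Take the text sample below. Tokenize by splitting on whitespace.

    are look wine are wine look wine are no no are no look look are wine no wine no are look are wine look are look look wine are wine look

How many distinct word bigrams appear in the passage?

13

31 tokens → 30 bigram windows in total.
Repeated bigrams (each contributes count−1 duplicates):
  are wine: 4
  are look: 3
  look are: 3
  look wine: 3
  wine are: 3
  wine look: 3
  are no: 2
  look look: 2
  … (2 more repeated)
17 duplicate windows → 30 − 17 = 13 distinct.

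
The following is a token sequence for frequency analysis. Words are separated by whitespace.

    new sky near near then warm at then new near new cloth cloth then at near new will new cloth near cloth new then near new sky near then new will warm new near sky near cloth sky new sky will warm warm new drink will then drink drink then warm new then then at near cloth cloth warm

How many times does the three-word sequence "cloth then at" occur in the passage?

Scanning the 57 overlapping trigram windows for "cloth then at":
  position 13–15: cloth then at

1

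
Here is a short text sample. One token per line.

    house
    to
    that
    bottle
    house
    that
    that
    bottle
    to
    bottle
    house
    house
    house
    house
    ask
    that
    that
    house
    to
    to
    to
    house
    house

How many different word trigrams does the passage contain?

23 tokens → 21 trigram windows in total.
Repeated trigrams (each contributes count−1 duplicates):
  house house house: 2
1 duplicate windows → 21 − 1 = 20 distinct.

20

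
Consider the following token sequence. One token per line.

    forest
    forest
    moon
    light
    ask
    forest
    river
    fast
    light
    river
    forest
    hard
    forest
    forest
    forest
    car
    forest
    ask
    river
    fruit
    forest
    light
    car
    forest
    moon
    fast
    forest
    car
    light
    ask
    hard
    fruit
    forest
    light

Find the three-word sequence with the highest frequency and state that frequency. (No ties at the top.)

"fruit forest light", 2 times

Trigram frequencies (highest first):
  fruit forest light: 2
  forest forest moon: 1
  forest moon light: 1
  moon light ask: 1
  light ask forest: 1
  ask forest river: 1
  … (25 more, each ≤ 1)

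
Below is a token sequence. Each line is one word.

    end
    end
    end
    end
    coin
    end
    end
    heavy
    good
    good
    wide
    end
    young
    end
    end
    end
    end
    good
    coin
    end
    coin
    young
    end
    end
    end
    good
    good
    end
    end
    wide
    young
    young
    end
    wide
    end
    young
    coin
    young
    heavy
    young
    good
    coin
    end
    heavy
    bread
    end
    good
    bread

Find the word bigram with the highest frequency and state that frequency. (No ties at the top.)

"end end", 10 times

Bigram frequencies (highest first):
  end end: 10
  coin end: 3
  young end: 3
  end good: 3
  end coin: 2
  end heavy: 2
  … (18 more, each ≤ 2)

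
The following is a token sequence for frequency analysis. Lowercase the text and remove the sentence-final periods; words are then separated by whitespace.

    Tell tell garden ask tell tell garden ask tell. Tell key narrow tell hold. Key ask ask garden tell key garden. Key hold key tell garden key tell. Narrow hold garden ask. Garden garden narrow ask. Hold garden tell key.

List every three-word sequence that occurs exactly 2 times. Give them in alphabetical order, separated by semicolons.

ask tell tell; garden ask tell; garden tell key; tell garden ask; tell tell garden

Trigram counts meeting the condition (exactly 2 times):
  ask tell tell: 2
  garden ask tell: 2
  garden tell key: 2
  tell garden ask: 2
  tell tell garden: 2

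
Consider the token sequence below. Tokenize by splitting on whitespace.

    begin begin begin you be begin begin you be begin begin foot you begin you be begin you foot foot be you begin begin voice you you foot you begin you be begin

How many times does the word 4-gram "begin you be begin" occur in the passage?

Scanning the 30 overlapping 4-gram windows for "begin you be begin":
  position 3–6: begin you be begin
  position 7–10: begin you be begin
  position 14–17: begin you be begin
  position 30–33: begin you be begin

4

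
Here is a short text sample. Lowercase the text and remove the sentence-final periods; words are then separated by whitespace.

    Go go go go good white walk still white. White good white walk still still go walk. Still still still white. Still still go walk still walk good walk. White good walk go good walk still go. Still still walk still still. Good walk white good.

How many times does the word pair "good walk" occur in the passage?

Scanning the 45 overlapping bigram windows for "good walk":
  position 28–29: good walk
  position 31–32: good walk
  position 34–35: good walk
  position 43–44: good walk

4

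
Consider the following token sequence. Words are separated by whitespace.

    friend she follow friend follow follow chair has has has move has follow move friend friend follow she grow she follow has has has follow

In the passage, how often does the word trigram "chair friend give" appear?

Scanning the 23 overlapping trigram windows for "chair friend give":
  (none found)

0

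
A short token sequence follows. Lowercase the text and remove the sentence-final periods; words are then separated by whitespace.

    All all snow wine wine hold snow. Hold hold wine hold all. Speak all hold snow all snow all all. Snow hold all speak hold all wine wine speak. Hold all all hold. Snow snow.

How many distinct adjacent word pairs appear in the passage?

18

35 tokens → 34 bigram windows in total.
Repeated bigrams (each contributes count−1 duplicates):
  hold all: 4
  all all: 3
  all snow: 3
  hold snow: 3
  all hold: 2
  all speak: 2
  snow all: 2
  snow hold: 2
  … (3 more repeated)
16 duplicate windows → 34 − 16 = 18 distinct.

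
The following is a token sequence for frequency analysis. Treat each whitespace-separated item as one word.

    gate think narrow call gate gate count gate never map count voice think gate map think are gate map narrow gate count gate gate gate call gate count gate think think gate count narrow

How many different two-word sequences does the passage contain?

22

34 tokens → 33 bigram windows in total.
Repeated bigrams (each contributes count−1 duplicates):
  gate count: 4
  count gate: 3
  gate gate: 3
  call gate: 2
  gate map: 2
  gate think: 2
  think gate: 2
11 duplicate windows → 33 − 11 = 22 distinct.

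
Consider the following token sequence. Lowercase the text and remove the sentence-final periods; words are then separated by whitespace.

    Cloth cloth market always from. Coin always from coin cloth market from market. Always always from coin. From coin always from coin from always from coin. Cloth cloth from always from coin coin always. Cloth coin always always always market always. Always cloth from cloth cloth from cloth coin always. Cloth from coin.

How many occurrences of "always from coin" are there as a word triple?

6

Scanning the 51 overlapping trigram windows for "always from coin":
  position 4–6: always from coin
  position 7–9: always from coin
  position 15–17: always from coin
  position 20–22: always from coin
  position 24–26: always from coin
  position 30–32: always from coin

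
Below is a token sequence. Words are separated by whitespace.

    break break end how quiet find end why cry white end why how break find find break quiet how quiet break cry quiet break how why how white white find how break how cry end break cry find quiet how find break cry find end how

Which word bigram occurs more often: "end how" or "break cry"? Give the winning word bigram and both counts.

"break cry" (3 vs 2)

"end how": 2 occurrences
"break cry": 3 occurrences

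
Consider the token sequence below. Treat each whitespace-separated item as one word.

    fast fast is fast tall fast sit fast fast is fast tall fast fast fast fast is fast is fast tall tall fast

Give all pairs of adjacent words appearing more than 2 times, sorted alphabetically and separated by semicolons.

fast fast; fast is; fast tall; is fast; tall fast

Bigram counts meeting the condition (more than 2 times):
  fast fast: 5
  fast is: 4
  fast tall: 3
  is fast: 4
  tall fast: 3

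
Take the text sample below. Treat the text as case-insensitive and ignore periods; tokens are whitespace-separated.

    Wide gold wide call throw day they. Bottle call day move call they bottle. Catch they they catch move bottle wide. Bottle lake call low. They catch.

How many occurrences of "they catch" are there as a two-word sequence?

2

Scanning the 26 overlapping bigram windows for "they catch":
  position 17–18: they catch
  position 26–27: they catch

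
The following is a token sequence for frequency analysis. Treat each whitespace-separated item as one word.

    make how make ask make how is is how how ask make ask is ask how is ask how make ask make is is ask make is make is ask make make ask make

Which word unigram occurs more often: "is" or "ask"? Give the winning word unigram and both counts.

"is": 8 occurrences
"ask": 9 occurrences

"ask" (9 vs 8)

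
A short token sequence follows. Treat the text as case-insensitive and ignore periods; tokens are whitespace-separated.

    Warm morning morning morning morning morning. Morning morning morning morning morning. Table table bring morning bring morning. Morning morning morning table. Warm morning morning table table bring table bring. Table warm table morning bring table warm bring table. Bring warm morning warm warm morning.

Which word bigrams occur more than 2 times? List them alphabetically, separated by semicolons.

Bigram counts meeting the condition (more than 2 times):
  bring table: 4
  morning morning: 13
  morning table: 3
  table bring: 4
  table warm: 3
  warm morning: 4

bring table; morning morning; morning table; table bring; table warm; warm morning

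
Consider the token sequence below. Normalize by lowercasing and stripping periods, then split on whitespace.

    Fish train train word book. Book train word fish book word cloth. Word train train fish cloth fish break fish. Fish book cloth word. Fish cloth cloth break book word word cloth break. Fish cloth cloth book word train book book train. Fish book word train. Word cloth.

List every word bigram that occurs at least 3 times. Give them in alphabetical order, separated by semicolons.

Bigram counts meeting the condition (at least 3 times):
  book word: 4
  fish book: 3
  fish cloth: 3
  train word: 3
  word cloth: 3
  word train: 3

book word; fish book; fish cloth; train word; word cloth; word train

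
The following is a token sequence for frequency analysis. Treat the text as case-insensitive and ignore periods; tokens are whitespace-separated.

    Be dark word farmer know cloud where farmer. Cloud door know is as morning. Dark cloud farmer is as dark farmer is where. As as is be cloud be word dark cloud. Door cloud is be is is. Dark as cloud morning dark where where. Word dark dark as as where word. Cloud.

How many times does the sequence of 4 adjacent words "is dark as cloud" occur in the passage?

Scanning the 50 overlapping 4-gram windows for "is dark as cloud":
  position 38–41: is dark as cloud

1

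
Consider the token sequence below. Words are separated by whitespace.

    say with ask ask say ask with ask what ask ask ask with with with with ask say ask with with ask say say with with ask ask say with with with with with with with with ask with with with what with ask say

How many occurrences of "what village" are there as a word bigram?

0

Scanning the 44 overlapping bigram windows for "what village":
  (none found)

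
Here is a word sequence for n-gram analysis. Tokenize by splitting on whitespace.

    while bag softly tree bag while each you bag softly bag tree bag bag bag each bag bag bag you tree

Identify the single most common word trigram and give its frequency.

Trigram frequencies (highest first):
  bag bag bag: 2
  while bag softly: 1
  bag softly tree: 1
  softly tree bag: 1
  tree bag while: 1
  bag while each: 1
  … (12 more, each ≤ 1)

"bag bag bag", 2 times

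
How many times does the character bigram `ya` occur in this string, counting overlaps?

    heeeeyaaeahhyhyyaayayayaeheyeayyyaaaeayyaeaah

Sliding a length-2 window over the 45 characters (44 positions):
  position 6–7: ya
  position 16–17: ya
  position 19–20: ya
  position 21–22: ya
  position 23–24: ya
  position 33–34: ya
  position 40–41: ya

7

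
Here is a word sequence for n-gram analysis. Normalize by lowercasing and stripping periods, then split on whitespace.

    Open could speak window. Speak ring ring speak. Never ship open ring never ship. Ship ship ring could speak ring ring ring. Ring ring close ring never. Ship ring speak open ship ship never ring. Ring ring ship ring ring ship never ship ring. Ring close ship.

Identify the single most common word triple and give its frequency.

"ring ring ring", 4 times

Trigram frequencies (highest first):
  ring ring ring: 4
  speak ring ring: 2
  ring never ship: 2
  ring ring close: 2
  never ship ring: 2
  ring ring ship: 2
  … (30 more, each ≤ 2)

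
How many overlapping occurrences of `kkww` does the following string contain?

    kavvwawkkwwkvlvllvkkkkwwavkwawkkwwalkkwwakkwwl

5

Sliding a length-4 window over the 46 characters (43 positions):
  position 8–11: kkww
  position 21–24: kkww
  position 31–34: kkww
  position 37–40: kkww
  position 42–45: kkww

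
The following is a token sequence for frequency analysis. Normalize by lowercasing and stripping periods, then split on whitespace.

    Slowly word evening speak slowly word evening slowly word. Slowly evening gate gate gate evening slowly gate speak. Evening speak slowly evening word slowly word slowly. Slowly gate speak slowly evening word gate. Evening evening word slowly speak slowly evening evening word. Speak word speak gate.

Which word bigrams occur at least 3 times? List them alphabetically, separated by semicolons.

evening word; slowly evening; slowly word; speak slowly; word slowly

Bigram counts meeting the condition (at least 3 times):
  evening word: 4
  slowly evening: 4
  slowly word: 4
  speak slowly: 4
  word slowly: 4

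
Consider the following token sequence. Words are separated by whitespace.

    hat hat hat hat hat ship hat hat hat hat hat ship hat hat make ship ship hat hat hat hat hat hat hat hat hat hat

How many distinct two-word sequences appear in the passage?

6

27 tokens → 26 bigram windows in total.
Repeated bigrams (each contributes count−1 duplicates):
  hat hat: 18
  ship hat: 3
  hat ship: 2
20 duplicate windows → 26 − 20 = 6 distinct.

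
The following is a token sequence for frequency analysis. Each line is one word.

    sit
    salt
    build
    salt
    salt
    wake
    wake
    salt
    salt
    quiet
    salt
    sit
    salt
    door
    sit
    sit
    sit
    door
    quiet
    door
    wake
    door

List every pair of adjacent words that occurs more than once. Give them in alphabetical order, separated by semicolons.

salt salt; sit salt; sit sit

Bigram counts meeting the condition (more than once):
  salt salt: 2
  sit salt: 2
  sit sit: 2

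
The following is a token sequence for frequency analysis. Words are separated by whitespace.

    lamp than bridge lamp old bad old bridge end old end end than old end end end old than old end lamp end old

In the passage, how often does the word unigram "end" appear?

8

Scanning the 24 tokens for "end":
  position 9: end
  position 11: end
  position 12: end
  position 15: end
  position 16: end
  position 17: end
  position 21: end
  position 23: end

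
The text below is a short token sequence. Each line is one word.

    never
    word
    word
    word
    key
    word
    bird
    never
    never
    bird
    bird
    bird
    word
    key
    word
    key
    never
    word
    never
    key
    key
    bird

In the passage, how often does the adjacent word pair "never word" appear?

Scanning the 21 overlapping bigram windows for "never word":
  position 1–2: never word
  position 17–18: never word

2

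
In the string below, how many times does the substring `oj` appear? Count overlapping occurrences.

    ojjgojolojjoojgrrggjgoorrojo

5

Sliding a length-2 window over the 28 characters (27 positions):
  position 1–2: oj
  position 5–6: oj
  position 9–10: oj
  position 13–14: oj
  position 26–27: oj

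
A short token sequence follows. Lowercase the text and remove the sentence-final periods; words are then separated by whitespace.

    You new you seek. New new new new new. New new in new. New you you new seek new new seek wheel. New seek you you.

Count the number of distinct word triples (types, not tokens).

19

26 tokens → 24 trigram windows in total.
Repeated trigrams (each contributes count−1 duplicates):
  new new new: 5
  seek new new: 2
5 duplicate windows → 24 − 5 = 19 distinct.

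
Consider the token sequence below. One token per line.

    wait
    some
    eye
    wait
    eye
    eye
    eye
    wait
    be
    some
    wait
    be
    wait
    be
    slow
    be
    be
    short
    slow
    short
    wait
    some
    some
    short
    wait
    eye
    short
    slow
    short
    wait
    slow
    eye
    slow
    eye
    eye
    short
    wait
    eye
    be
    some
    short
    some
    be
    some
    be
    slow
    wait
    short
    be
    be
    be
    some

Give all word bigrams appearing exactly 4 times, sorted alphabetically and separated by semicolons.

Bigram counts meeting the condition (exactly 4 times):
  be some: 4
  short wait: 4

be some; short wait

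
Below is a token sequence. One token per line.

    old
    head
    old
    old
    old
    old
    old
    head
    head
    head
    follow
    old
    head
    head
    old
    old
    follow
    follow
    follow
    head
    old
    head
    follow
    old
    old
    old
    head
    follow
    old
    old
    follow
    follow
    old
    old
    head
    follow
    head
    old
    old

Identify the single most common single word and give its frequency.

Unigram frequencies (highest first):
  old: 19
  head: 11
  follow: 9

"old", 19 times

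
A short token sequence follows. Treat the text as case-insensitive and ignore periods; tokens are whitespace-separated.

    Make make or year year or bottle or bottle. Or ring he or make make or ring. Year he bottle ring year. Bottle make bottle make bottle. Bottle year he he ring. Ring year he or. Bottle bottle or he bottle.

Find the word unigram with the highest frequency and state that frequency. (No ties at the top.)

"bottle", 10 times

Unigram frequencies (highest first):
  bottle: 10
  or: 8
  make: 6
  year: 6
  he: 6
  ring: 5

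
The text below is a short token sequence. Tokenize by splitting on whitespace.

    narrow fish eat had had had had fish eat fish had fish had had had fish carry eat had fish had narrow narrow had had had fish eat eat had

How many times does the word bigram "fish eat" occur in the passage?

Scanning the 29 overlapping bigram windows for "fish eat":
  position 2–3: fish eat
  position 8–9: fish eat
  position 27–28: fish eat

3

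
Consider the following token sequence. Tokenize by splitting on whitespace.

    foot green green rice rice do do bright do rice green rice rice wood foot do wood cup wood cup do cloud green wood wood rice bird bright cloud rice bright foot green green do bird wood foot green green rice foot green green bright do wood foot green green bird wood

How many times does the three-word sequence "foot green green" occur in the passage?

Scanning the 50 overlapping trigram windows for "foot green green":
  position 1–3: foot green green
  position 32–34: foot green green
  position 38–40: foot green green
  position 42–44: foot green green
  position 48–50: foot green green

5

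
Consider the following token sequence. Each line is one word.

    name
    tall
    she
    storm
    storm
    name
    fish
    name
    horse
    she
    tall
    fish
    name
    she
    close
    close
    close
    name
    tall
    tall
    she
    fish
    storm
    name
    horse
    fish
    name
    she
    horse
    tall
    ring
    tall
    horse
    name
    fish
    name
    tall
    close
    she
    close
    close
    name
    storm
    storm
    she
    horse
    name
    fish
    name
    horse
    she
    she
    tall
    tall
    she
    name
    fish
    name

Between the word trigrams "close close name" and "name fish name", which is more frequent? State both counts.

"name fish name" (4 vs 2)

"close close name": 2 occurrences
"name fish name": 4 occurrences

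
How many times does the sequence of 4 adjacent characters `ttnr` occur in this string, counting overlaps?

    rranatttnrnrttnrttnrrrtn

3

Sliding a length-4 window over the 24 characters (21 positions):
  position 7–10: ttnr
  position 13–16: ttnr
  position 17–20: ttnr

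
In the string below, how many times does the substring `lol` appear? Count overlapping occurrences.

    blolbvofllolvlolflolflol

5

Sliding a length-3 window over the 24 characters (22 positions):
  position 2–4: lol
  position 10–12: lol
  position 14–16: lol
  position 18–20: lol
  position 22–24: lol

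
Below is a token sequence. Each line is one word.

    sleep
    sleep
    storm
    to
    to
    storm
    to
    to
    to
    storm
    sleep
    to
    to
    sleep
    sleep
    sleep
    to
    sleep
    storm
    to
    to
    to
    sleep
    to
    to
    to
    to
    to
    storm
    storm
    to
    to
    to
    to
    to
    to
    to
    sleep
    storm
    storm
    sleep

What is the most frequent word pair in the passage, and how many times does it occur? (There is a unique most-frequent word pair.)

Bigram frequencies (highest first):
  to to: 16
  storm to: 4
  to sleep: 4
  sleep sleep: 3
  sleep storm: 3
  to storm: 3
  … (3 more, each ≤ 3)

"to to", 16 times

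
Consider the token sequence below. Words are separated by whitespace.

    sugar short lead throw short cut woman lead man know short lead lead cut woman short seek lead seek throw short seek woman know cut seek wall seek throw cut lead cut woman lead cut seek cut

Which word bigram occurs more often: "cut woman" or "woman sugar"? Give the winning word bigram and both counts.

"cut woman" (3 vs 0)

"cut woman": 3 occurrences
"woman sugar": 0 occurrences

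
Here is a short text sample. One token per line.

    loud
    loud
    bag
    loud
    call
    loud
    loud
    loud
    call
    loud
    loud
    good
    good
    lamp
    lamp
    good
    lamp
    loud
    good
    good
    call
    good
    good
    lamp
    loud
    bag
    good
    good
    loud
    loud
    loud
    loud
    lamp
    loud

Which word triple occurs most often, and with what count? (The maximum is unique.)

"loud loud loud", 3 times

Trigram frequencies (highest first):
  loud loud loud: 3
  loud call loud: 2
  call loud loud: 2
  loud good good: 2
  good good lamp: 2
  good lamp loud: 2
  … (19 more, each ≤ 1)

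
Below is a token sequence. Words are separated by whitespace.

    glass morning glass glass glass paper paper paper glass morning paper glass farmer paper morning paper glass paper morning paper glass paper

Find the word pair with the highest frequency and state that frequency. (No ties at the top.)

"paper glass", 4 times

Bigram frequencies (highest first):
  paper glass: 4
  glass paper: 3
  morning paper: 3
  glass morning: 2
  glass glass: 2
  paper paper: 2
  … (4 more, each ≤ 2)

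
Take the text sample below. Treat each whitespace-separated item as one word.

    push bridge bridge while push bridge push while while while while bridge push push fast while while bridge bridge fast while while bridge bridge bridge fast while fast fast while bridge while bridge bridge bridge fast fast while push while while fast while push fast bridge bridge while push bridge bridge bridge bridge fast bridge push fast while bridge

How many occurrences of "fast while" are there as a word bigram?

Scanning the 58 overlapping bigram windows for "fast while":
  position 15–16: fast while
  position 20–21: fast while
  position 26–27: fast while
  position 29–30: fast while
  position 37–38: fast while
  position 42–43: fast while
  position 57–58: fast while

7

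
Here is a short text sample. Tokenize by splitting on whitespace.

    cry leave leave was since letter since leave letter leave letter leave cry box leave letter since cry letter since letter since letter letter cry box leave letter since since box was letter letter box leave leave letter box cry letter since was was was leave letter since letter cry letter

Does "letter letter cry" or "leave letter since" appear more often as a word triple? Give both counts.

"letter letter cry": 1 occurrence
"leave letter since": 3 occurrences

"leave letter since" (3 vs 1)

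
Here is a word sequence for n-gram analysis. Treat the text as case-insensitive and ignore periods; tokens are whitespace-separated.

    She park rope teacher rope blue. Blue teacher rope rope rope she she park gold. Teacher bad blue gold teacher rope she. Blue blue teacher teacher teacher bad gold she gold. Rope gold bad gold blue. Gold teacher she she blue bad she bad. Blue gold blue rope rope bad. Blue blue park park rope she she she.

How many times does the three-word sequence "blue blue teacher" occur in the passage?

Scanning the 56 overlapping trigram windows for "blue blue teacher":
  position 6–8: blue blue teacher
  position 23–25: blue blue teacher

2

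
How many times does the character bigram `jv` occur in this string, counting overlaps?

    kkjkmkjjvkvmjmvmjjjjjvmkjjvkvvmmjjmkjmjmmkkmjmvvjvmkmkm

Sliding a length-2 window over the 55 characters (54 positions):
  position 8–9: jv
  position 21–22: jv
  position 26–27: jv
  position 49–50: jv

4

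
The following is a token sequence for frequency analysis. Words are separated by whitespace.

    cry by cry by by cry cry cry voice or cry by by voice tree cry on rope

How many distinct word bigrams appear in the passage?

12

18 tokens → 17 bigram windows in total.
Repeated bigrams (each contributes count−1 duplicates):
  cry by: 3
  by by: 2
  by cry: 2
  cry cry: 2
5 duplicate windows → 17 − 5 = 12 distinct.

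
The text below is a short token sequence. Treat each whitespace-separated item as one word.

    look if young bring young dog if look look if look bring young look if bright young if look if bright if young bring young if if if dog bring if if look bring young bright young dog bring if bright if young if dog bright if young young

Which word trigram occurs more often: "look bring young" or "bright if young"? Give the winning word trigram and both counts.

"look bring young": 2 occurrences
"bright if young": 3 occurrences

"bright if young" (3 vs 2)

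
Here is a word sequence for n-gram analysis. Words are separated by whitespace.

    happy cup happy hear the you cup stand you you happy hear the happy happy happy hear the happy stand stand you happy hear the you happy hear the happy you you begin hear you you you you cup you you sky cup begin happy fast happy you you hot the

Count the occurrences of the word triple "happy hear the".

5

Scanning the 49 overlapping trigram windows for "happy hear the":
  position 3–5: happy hear the
  position 11–13: happy hear the
  position 16–18: happy hear the
  position 23–25: happy hear the
  position 27–29: happy hear the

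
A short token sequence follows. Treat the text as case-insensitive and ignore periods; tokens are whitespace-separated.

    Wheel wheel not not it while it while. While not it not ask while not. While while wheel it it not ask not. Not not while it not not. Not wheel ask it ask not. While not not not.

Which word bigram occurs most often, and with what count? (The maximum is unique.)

Bigram frequencies (highest first):
  not not: 7
  while not: 3
  it not: 3
  not while: 3
  not it: 2
  it while: 2
  … (14 more, each ≤ 2)

"not not", 7 times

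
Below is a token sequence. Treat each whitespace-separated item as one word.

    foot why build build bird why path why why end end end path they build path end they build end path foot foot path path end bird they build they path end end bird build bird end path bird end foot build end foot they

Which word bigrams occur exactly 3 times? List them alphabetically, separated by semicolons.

end end; end path; path end; they build

Bigram counts meeting the condition (exactly 3 times):
  end end: 3
  end path: 3
  path end: 3
  they build: 3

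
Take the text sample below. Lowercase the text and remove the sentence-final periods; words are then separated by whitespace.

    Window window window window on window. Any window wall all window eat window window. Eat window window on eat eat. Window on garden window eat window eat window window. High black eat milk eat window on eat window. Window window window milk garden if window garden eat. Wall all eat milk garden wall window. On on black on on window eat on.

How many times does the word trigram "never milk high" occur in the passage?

0

Scanning the 60 overlapping trigram windows for "never milk high":
  (none found)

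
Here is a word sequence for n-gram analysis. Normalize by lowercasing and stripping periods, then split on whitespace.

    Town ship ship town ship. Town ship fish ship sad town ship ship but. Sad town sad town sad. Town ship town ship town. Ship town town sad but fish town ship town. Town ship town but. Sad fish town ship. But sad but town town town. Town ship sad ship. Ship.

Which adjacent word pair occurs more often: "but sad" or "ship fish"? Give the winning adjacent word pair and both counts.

"but sad": 3 occurrences
"ship fish": 1 occurrence

"but sad" (3 vs 1)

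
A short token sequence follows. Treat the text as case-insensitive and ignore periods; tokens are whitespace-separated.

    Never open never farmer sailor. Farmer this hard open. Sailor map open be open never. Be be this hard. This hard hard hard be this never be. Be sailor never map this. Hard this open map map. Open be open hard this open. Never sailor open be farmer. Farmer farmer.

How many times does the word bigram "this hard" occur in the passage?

Scanning the 49 overlapping bigram windows for "this hard":
  position 7–8: this hard
  position 18–19: this hard
  position 20–21: this hard
  position 32–33: this hard

4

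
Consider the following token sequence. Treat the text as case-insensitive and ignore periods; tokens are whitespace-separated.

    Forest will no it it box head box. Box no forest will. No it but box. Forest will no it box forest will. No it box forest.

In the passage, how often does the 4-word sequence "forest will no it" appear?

Scanning the 24 overlapping 4-gram windows for "forest will no it":
  position 1–4: forest will no it
  position 11–14: forest will no it
  position 17–20: forest will no it
  position 22–25: forest will no it

4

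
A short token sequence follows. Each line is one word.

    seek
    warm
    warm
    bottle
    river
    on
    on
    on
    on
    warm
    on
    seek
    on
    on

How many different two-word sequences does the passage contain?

14 tokens → 13 bigram windows in total.
Repeated bigrams (each contributes count−1 duplicates):
  on on: 4
3 duplicate windows → 13 − 3 = 10 distinct.

10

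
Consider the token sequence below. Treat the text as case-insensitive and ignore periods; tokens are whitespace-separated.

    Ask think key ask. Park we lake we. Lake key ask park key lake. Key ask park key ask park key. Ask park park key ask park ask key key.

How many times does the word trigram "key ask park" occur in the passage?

6

Scanning the 28 overlapping trigram windows for "key ask park":
  position 3–5: key ask park
  position 10–12: key ask park
  position 15–17: key ask park
  position 18–20: key ask park
  position 21–23: key ask park
  position 25–27: key ask park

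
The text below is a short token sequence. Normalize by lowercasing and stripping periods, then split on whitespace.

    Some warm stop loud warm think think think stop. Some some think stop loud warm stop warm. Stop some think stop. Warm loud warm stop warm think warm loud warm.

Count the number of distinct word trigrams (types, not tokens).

30 tokens → 28 trigram windows in total.
Repeated trigrams (each contributes count−1 duplicates):
  loud warm stop: 2
  some think stop: 2
  stop loud warm: 2
  warm loud warm: 2
  warm stop warm: 2
5 duplicate windows → 28 − 5 = 23 distinct.

23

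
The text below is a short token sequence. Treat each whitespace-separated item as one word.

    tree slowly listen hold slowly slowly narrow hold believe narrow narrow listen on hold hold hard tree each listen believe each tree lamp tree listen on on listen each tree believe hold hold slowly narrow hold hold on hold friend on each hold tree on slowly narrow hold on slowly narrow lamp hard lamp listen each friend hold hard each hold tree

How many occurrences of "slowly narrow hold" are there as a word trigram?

3

Scanning the 60 overlapping trigram windows for "slowly narrow hold":
  position 6–8: slowly narrow hold
  position 34–36: slowly narrow hold
  position 46–48: slowly narrow hold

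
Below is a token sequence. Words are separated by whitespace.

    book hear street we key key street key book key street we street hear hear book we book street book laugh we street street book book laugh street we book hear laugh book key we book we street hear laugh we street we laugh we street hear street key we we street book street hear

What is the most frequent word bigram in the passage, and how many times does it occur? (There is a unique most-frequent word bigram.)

Bigram frequencies (highest first):
  we street: 6
  street we: 4
  street hear: 4
  we book: 3
  street book: 3
  laugh we: 3
  … (21 more, each ≤ 2)

"we street", 6 times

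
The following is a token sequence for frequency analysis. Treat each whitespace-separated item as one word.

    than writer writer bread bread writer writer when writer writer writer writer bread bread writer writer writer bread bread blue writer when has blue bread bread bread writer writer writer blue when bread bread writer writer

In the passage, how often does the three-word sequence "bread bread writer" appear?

Scanning the 34 overlapping trigram windows for "bread bread writer":
  position 4–6: bread bread writer
  position 13–15: bread bread writer
  position 26–28: bread bread writer
  position 33–35: bread bread writer

4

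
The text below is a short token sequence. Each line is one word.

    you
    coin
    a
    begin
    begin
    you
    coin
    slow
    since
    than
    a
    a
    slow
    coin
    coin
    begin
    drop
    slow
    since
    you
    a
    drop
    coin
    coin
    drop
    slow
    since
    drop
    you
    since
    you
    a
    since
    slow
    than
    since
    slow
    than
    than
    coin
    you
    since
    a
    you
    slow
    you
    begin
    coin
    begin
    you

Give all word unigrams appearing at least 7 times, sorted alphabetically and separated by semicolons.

coin; since; slow; you

Unigram counts meeting the condition (at least 7 times):
  coin: 8
  since: 7
  slow: 7
  you: 9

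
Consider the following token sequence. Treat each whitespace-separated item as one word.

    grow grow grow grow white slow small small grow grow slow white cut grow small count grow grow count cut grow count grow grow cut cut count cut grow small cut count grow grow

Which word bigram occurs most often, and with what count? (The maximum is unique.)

"grow grow", 7 times

Bigram frequencies (highest first):
  grow grow: 7
  cut grow: 3
  count grow: 3
  grow small: 2
  grow count: 2
  count cut: 2
  … (13 more, each ≤ 2)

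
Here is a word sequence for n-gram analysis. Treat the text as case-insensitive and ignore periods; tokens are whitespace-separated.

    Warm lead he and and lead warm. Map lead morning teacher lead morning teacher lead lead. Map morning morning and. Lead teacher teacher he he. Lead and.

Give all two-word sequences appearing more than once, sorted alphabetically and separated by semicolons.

and lead; lead morning; morning teacher; teacher lead

Bigram counts meeting the condition (more than once):
  and lead: 2
  lead morning: 2
  morning teacher: 2
  teacher lead: 2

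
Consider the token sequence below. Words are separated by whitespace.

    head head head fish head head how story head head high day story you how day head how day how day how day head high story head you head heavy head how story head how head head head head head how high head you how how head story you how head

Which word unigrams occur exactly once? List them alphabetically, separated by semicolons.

Unigram counts meeting the condition (exactly once):
  fish: 1
  heavy: 1

fish; heavy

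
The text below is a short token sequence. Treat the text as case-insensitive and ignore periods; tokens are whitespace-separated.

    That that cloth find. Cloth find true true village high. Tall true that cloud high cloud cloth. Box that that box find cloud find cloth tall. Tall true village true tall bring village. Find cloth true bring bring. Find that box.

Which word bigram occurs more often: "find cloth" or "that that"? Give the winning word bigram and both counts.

"find cloth": 3 occurrences
"that that": 2 occurrences

"find cloth" (3 vs 2)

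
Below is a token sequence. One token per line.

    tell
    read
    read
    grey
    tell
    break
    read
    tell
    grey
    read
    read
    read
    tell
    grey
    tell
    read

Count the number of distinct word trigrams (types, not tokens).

16 tokens → 14 trigram windows in total.
Repeated trigrams (each contributes count−1 duplicates):
  read tell grey: 2
1 duplicate windows → 14 − 1 = 13 distinct.

13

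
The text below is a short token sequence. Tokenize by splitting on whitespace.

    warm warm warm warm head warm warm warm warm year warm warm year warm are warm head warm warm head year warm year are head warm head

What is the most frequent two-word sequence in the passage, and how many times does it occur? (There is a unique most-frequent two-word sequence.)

Bigram frequencies (highest first):
  warm warm: 8
  warm head: 4
  head warm: 3
  warm year: 3
  year warm: 3
  warm are: 1
  … (4 more, each ≤ 1)

"warm warm", 8 times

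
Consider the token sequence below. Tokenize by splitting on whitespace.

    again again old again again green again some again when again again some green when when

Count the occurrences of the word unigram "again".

8

Scanning the 16 tokens for "again":
  position 1: again
  position 2: again
  position 4: again
  position 5: again
  position 7: again
  position 9: again
  position 11: again
  position 12: again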